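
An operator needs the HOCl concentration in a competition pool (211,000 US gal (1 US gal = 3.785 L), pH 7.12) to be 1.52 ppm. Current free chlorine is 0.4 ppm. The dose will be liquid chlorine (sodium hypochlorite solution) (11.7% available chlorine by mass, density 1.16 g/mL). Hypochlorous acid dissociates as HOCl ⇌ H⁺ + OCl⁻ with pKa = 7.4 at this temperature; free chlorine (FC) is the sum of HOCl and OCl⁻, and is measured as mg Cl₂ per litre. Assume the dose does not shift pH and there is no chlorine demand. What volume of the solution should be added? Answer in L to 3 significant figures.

11.3 L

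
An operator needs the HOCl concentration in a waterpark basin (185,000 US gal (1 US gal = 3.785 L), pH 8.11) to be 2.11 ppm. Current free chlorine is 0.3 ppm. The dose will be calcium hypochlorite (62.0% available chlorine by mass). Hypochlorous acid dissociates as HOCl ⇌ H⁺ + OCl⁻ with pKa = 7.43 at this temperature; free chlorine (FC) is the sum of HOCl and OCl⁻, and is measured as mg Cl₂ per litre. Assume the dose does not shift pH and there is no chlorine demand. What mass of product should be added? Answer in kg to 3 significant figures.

13.5 kg

Volume: 185,000 US gal × 3.785 L/gal = 700,225 L.
[OCl⁻]/[HOCl] = 10^(pH − pKa) = 10^(8.11 − 7.43) = 4.786; fraction as HOCl = 1/(1 + 4.786) = 0.1728.
Free chlorine required for 2.11 ppm HOCl: 2.11 / 0.1728 = 12.21 ppm.
FC to add: 12.21 − 0.3 = 11.91 mg/L as Cl₂.
Cl₂ equivalent: 11.91 mg/L × 700,225 L = 8339 g.
Product at 62.0% available Cl: 8339 / 0.62 = 13,450 g.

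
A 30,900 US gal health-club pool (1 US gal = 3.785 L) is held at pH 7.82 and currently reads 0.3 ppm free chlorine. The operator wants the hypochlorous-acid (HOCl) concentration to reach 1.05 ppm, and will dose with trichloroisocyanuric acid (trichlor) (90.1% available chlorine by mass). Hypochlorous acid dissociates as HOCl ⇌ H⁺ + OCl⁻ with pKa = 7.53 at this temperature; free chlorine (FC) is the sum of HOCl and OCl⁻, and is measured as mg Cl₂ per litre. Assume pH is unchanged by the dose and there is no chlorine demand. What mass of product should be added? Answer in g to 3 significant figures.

363 g

Volume: 30,900 US gal × 3.785 L/gal = 116,956 L.
[OCl⁻]/[HOCl] = 10^(pH − pKa) = 10^(7.82 − 7.53) = 1.95; fraction as HOCl = 1/(1 + 1.95) = 0.339.
Free chlorine required for 1.05 ppm HOCl: 1.05 / 0.339 = 3.097 ppm.
FC to add: 3.097 − 0.3 = 2.797 mg/L as Cl₂.
Cl₂ equivalent: 2.797 mg/L × 116,956 L = 327.2 g.
Product at 90.1% available Cl: 327.2 / 0.901 = 363.1 g.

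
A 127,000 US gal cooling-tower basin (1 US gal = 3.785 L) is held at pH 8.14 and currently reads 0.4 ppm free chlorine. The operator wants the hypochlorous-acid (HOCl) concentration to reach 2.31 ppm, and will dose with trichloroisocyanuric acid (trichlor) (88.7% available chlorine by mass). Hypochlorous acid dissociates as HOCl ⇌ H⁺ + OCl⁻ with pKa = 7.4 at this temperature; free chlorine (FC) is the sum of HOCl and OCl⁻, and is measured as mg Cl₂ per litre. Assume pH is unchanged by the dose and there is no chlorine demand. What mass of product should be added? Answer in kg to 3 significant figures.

Volume: 127,000 US gal × 3.785 L/gal = 480,695 L.
[OCl⁻]/[HOCl] = 10^(pH − pKa) = 10^(8.14 − 7.4) = 5.495; fraction as HOCl = 1/(1 + 5.495) = 0.154.
Free chlorine required for 2.31 ppm HOCl: 2.31 / 0.154 = 15 ppm.
FC to add: 15 − 0.4 = 14.6 mg/L as Cl₂.
Cl₂ equivalent: 14.6 mg/L × 480,695 L = 7020 g.
Product at 88.7% available Cl: 7020 / 0.887 = 7915 g.

7.91 kg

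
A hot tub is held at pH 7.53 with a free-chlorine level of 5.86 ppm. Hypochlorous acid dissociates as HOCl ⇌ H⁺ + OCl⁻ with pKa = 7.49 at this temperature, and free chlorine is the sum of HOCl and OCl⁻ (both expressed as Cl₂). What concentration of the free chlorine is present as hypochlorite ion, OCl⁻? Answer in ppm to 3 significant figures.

[OCl⁻]/[HOCl] = 10^(pH − pKa) = 10^(7.53 − 7.49) = 10^0.04 = 1.096.
Fraction as HOCl = 1 / (1 + 1.096) = 0.477.
OCl⁻ = (1 − 0.477) × 5.86 ppm = 3.065 ppm.

3.06 ppm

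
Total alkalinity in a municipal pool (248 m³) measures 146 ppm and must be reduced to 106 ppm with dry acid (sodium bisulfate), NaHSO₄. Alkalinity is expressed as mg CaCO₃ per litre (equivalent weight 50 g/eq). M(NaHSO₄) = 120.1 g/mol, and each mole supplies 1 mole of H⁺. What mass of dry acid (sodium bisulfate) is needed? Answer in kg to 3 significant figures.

23.8 kg

Volume: 248 m³ = 248,000 L.
Alkalinity to neutralize: (146 − 106) = 40 mg/L as CaCO₃ × 248,000 L = 9920 g as CaCO₃.
Equivalents of H⁺ required: 9920 ÷ 50 g/eq = 198.4 eq = 198.4 mol NaHSO₄.
Mass of NaHSO₄: 198.4 × 120.1 = 23,830 g.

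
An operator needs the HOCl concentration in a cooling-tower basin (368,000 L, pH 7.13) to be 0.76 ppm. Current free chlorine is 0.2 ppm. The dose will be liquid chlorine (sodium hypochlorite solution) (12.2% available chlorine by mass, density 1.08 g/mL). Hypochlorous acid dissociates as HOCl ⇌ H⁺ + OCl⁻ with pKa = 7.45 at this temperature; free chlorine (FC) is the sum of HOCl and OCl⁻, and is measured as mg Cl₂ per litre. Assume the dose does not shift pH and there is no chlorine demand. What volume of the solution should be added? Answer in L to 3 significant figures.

[OCl⁻]/[HOCl] = 10^(pH − pKa) = 10^(7.13 − 7.45) = 0.4786; fraction as HOCl = 1/(1 + 0.4786) = 0.6763.
Free chlorine required for 0.76 ppm HOCl: 0.76 / 0.6763 = 1.124 ppm.
FC to add: 1.124 − 0.2 = 0.9238 mg/L as Cl₂.
Cl₂ equivalent: 0.9238 mg/L × 368,000 L = 339.9 g.
Product at 12.2% available Cl: 339.9 / 0.122 = 2786 g.
Volume: 2786 g ÷ 1.08 g/mL = 2580 mL.

2.58 L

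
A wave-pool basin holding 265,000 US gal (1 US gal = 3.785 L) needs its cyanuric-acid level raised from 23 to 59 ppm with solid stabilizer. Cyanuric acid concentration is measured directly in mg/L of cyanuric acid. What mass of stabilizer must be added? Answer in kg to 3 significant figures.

Volume: 265,000 US gal × 3.785 L/gal = 1,003,025 L.
CYA to add: (59 − 23) = 36 mg/L × 1,003,025 L = 36,110 g cyanuric acid.

36.1 kg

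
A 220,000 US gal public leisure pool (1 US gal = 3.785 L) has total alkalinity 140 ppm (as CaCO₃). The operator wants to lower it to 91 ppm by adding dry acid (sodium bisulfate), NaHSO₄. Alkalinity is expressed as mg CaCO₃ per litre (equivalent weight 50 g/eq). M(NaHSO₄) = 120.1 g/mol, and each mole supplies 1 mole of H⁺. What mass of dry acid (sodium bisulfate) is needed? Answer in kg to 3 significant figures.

98.0 kg

Volume: 220,000 US gal × 3.785 L/gal = 832,700 L.
Alkalinity to neutralize: (140 − 91) = 49 mg/L as CaCO₃ × 832,700 L = 40,800 g as CaCO₃.
Equivalents of H⁺ required: 40,800 ÷ 50 g/eq = 816 eq = 816 mol NaHSO₄.
Mass of NaHSO₄: 816 × 120.1 = 98,010 g.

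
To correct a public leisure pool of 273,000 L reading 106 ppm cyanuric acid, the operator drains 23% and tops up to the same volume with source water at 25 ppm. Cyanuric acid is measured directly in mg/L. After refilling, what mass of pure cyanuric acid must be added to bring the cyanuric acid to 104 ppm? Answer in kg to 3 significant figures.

4.54 kg

After draining 23% and refilling: 106 × 0.77 + 25 × 0.23 = 87.37 ppm.
Deficit to target: 104 − 87.37 = 16.63 mg/L.
Mass: 16.63 mg/L × 273,000 L = 4540 g cyanuric acid.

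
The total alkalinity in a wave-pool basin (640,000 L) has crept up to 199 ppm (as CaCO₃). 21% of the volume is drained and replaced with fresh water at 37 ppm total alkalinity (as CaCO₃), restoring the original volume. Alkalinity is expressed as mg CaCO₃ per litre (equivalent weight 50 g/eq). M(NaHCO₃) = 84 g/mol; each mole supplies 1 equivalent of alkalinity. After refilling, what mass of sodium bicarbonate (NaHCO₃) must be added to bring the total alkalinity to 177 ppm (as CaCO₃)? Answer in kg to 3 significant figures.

After draining 21% and refilling: 199 × 0.79 + 37 × 0.21 = 164.98 ppm.
Deficit to target: 177 − 164.98 = 12.02 mg/L.
As CaCO₃: 12.02 mg/L × 640,000 L = 7693 g; ÷ 50 g/eq ÷ 1 = 153.9 mol NaHCO₃.
Mass: 153.9 × 84 = 12,920 g.

12.9 kg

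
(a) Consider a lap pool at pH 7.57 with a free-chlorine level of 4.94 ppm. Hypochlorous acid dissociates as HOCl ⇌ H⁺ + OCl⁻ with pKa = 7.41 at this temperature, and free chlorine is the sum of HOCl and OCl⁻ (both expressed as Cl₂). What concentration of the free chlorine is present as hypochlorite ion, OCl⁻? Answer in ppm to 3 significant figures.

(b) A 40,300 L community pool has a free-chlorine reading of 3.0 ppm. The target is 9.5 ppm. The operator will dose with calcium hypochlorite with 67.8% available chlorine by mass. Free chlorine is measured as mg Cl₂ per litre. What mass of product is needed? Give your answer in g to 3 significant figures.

(a) 2.92 ppm; (b) 386 g

(a) [OCl⁻]/[HOCl] = 10^(pH − pKa) = 10^(7.57 − 7.41) = 10^0.16 = 1.445.
(a) Fraction as HOCl = 1 / (1 + 1.445) = 0.4089.
(a) OCl⁻ = (1 − 0.4089) × 4.94 ppm = 2.92 ppm.

(b) Chlorine deficit: 9.5 − 3.0 = 6.5 ppm = 6.5 mg/L as Cl₂.
(b) Cl₂ equivalent needed: 6.5 mg/L × 40,300 L = 262,000 mg = 261.9 g.
(b) Product at 67.8% available chlorine: 261.9 / 0.678 = 386.4 g.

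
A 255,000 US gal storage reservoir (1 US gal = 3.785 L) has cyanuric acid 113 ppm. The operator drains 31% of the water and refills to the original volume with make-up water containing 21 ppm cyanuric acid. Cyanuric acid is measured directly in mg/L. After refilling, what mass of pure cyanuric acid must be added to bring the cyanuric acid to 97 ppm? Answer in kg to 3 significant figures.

Volume: 255,000 US gal × 3.785 L/gal = 965,175 L.
After draining 31% and refilling: 113 × 0.69 + 21 × 0.31 = 84.48 ppm.
Deficit to target: 97 − 84.48 = 12.52 mg/L.
Mass: 12.52 mg/L × 965,175 L = 12,080 g cyanuric acid.

12.1 kg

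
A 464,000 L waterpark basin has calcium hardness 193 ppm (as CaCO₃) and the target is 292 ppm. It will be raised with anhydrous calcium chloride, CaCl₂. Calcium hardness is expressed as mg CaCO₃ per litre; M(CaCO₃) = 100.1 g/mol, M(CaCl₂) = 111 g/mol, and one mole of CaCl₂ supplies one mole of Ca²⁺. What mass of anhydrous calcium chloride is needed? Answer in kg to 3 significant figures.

Hardness to add: (292 − 193) = 99 mg/L as CaCO₃ × 464,000 L = 45,940 g as CaCO₃.
Moles of Ca²⁺ (1 mol Ca²⁺ ≡ 1 mol CaCO₃): 45,940 / 100.1 g/mol = 458.9 mol.
Mass of CaCl₂: 458.9 × 111 = 50,940 g.

50.9 kg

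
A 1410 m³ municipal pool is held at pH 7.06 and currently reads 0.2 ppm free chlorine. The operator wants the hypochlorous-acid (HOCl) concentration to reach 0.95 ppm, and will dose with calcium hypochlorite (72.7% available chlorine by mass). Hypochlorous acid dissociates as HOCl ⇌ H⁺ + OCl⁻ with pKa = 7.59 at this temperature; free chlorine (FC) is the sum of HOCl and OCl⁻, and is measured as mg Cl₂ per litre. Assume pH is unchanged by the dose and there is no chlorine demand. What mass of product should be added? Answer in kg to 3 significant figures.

2.00 kg

Volume: 1410 m³ = 1,410,000 L.
[OCl⁻]/[HOCl] = 10^(pH − pKa) = 10^(7.06 − 7.59) = 0.2951; fraction as HOCl = 1/(1 + 0.2951) = 0.7721.
Free chlorine required for 0.95 ppm HOCl: 0.95 / 0.7721 = 1.23 ppm.
FC to add: 1.23 − 0.2 = 1.03 mg/L as Cl₂.
Cl₂ equivalent: 1.03 mg/L × 1,410,000 L = 1453 g.
Product at 72.7% available Cl: 1453 / 0.727 = 1998 g.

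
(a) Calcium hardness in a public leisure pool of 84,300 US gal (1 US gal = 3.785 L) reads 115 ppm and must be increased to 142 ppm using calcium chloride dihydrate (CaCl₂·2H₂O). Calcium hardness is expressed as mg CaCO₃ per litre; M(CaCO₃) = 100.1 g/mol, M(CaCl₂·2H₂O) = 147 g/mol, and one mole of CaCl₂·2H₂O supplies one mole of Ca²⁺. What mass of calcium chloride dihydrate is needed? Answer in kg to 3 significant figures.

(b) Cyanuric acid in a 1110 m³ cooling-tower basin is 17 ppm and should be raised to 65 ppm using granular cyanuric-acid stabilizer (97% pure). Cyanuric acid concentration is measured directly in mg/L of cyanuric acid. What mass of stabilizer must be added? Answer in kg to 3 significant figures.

(a) 12.7 kg; (b) 54.9 kg

(a) Volume: 84,300 US gal × 3.785 L/gal = 319,076 L.
(a) Hardness to add: (142 − 115) = 27 mg/L as CaCO₃ × 319,076 L = 8615 g as CaCO₃.
(a) Moles of Ca²⁺ (1 mol Ca²⁺ ≡ 1 mol CaCO₃): 8615 / 100.1 g/mol = 86.06 mol.
(a) Mass of CaCl₂·2H₂O: 86.06 × 147 = 12,650 g.

(b) Volume: 1110 m³ = 1,110,000 L.
(b) CYA to add: (65 − 17) = 48 mg/L × 1,110,000 L = 53,280 g cyanuric acid.
(b) At 97% purity: 53,280 / 0.97 = 54,930 g product.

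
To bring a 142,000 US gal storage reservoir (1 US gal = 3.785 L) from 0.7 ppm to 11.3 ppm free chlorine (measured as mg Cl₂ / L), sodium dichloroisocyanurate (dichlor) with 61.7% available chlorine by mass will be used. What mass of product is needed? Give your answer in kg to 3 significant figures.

Volume: 142,000 US gal × 3.785 L/gal = 537,470 L.
Chlorine deficit: 11.3 − 0.7 = 10.6 ppm = 10.6 mg/L as Cl₂.
Cl₂ equivalent needed: 10.6 mg/L × 537,470 L = 5,697,000 mg = 5697 g.
Product at 61.7% available chlorine: 5697 / 0.617 = 9234 g.

9.23 kg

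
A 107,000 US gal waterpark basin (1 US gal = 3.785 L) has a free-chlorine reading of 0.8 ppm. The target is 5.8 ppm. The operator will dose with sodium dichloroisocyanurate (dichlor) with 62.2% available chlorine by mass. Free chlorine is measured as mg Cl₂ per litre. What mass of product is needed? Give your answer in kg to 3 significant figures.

Volume: 107,000 US gal × 3.785 L/gal = 404,995 L.
Chlorine deficit: 5.8 − 0.8 = 5 ppm = 5 mg/L as Cl₂.
Cl₂ equivalent needed: 5 mg/L × 404,995 L = 2,025,000 mg = 2025 g.
Product at 62.2% available chlorine: 2025 / 0.622 = 3256 g.

3.26 kg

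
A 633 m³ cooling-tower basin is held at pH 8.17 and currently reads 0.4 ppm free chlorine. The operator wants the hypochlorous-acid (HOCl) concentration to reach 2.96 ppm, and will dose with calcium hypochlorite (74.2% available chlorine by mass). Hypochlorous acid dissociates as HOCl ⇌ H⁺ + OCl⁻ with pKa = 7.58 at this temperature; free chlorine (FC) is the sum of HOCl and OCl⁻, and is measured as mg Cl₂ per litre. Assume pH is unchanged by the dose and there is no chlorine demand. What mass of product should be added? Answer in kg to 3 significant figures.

Volume: 633 m³ = 633,000 L.
[OCl⁻]/[HOCl] = 10^(pH − pKa) = 10^(8.17 − 7.58) = 3.89; fraction as HOCl = 1/(1 + 3.89) = 0.2045.
Free chlorine required for 2.96 ppm HOCl: 2.96 / 0.2045 = 14.48 ppm.
FC to add: 14.48 − 0.4 = 14.08 mg/L as Cl₂.
Cl₂ equivalent: 14.08 mg/L × 633,000 L = 8910 g.
Product at 74.2% available Cl: 8910 / 0.742 = 12,010 g.

12.0 kg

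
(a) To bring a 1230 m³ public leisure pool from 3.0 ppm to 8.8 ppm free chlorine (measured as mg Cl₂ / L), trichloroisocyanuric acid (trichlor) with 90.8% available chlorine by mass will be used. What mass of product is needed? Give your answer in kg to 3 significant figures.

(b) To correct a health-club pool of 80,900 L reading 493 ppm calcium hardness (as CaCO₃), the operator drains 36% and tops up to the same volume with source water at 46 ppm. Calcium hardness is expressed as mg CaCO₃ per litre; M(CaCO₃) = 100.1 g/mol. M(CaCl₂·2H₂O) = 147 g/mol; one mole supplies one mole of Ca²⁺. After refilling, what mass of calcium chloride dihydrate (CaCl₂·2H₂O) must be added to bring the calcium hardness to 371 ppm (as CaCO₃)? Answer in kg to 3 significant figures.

(a) Volume: 1230 m³ = 1,230,000 L.
(a) Chlorine deficit: 8.8 − 3.0 = 5.8 ppm = 5.8 mg/L as Cl₂.
(a) Cl₂ equivalent needed: 5.8 mg/L × 1,230,000 L = 7,134,000 mg = 7134 g.
(a) Product at 90.8% available chlorine: 7134 / 0.908 = 7857 g.

(b) After draining 36% and refilling: 493 × 0.64 + 46 × 0.36 = 332.08 ppm.
(b) Deficit to target: 371 − 332.08 = 38.92 mg/L.
(b) As CaCO₃: 38.92 mg/L × 80,900 L = 3149 g; ÷ 100.1 = 31.45 mol Ca²⁺.
(b) Mass: 31.45 × 147 = 4624 g.

(a) 7.86 kg; (b) 4.62 kg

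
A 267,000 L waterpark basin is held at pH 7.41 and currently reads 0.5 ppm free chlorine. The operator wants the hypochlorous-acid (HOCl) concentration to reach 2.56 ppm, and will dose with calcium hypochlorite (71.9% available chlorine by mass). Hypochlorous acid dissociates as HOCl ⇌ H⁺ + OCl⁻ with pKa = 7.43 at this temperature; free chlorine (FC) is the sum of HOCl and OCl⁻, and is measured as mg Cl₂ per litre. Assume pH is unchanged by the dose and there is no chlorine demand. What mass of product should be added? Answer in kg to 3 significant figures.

[OCl⁻]/[HOCl] = 10^(pH − pKa) = 10^(7.41 − 7.43) = 0.955; fraction as HOCl = 1/(1 + 0.955) = 0.5115.
Free chlorine required for 2.56 ppm HOCl: 2.56 / 0.5115 = 5.005 ppm.
FC to add: 5.005 − 0.5 = 4.505 mg/L as Cl₂.
Cl₂ equivalent: 4.505 mg/L × 267,000 L = 1203 g.
Product at 71.9% available Cl: 1203 / 0.719 = 1673 g.

1.67 kg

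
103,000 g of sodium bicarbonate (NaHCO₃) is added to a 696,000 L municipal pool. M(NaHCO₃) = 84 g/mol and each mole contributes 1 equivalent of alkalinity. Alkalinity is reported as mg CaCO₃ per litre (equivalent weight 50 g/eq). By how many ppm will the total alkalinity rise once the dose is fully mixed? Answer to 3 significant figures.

Moles of NaHCO₃: 103,000 g ÷ 84 g/mol = 1226 mol → 1226 eq of alkalinity.
As CaCO₃: 1226 eq × 50 g/eq = 61,310 g.
Rise: 61,310 g / 696,000 L × 1000 = 88.09 mg/L.

88.1 ppm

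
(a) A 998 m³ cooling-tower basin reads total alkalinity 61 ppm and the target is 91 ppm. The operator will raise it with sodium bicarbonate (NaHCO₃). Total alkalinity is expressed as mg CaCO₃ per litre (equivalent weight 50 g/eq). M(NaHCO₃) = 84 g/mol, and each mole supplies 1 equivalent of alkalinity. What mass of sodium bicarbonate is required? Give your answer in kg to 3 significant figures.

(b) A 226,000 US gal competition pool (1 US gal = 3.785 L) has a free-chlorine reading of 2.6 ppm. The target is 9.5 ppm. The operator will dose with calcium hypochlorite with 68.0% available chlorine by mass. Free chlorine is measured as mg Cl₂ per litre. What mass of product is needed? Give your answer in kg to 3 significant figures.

(a) Volume: 998 m³ = 998,000 L.
(a) Alkalinity to add: (91 − 61) = 30 mg/L as CaCO₃ × 998,000 L = 29,940 g as CaCO₃.
(a) Equivalents: 29,940 g ÷ 50 g/eq = 598.8 eq.
(a) NaHCO₃ supplies 1 eq per mole → 598.8 mol.
(a) Mass: 598.8 mol × 84 g/mol = 50,300 g.

(b) Volume: 226,000 US gal × 3.785 L/gal = 855,410 L.
(b) Chlorine deficit: 9.5 − 2.6 = 6.9 ppm = 6.9 mg/L as Cl₂.
(b) Cl₂ equivalent needed: 6.9 mg/L × 855,410 L = 5,902,000 mg = 5902 g.
(b) Product at 68.0% available chlorine: 5902 / 0.68 = 8680 g.

(a) 50.3 kg; (b) 8.68 kg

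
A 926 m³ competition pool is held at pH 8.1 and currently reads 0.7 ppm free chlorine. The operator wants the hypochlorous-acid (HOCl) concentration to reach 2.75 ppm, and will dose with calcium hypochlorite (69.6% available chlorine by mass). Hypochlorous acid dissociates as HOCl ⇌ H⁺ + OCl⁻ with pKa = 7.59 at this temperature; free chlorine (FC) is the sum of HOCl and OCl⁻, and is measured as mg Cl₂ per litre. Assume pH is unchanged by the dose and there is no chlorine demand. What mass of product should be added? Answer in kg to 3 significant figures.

14.6 kg

Volume: 926 m³ = 926,000 L.
[OCl⁻]/[HOCl] = 10^(pH − pKa) = 10^(8.1 − 7.59) = 3.236; fraction as HOCl = 1/(1 + 3.236) = 0.2361.
Free chlorine required for 2.75 ppm HOCl: 2.75 / 0.2361 = 11.65 ppm.
FC to add: 11.65 − 0.7 = 10.95 mg/L as Cl₂.
Cl₂ equivalent: 10.95 mg/L × 926,000 L = 10,140 g.
Product at 69.6% available Cl: 10,140 / 0.696 = 14,570 g.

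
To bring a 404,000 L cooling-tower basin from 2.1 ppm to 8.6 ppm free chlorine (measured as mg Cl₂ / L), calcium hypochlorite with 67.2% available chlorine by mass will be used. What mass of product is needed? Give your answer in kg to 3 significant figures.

3.91 kg

Chlorine deficit: 8.6 − 2.1 = 6.5 ppm = 6.5 mg/L as Cl₂.
Cl₂ equivalent needed: 6.5 mg/L × 404,000 L = 2,626,000 mg = 2626 g.
Product at 67.2% available chlorine: 2626 / 0.672 = 3908 g.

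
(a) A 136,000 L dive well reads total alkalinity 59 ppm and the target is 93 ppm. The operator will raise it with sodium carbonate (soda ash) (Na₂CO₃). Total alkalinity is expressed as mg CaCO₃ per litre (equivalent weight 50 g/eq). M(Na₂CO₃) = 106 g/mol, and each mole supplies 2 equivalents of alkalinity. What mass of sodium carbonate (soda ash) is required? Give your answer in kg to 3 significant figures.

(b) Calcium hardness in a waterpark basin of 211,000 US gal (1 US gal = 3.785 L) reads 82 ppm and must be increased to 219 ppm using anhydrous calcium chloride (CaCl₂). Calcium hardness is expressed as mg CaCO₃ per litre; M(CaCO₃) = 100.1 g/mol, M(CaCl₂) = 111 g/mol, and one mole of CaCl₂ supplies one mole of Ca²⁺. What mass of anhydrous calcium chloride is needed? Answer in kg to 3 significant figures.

(a) Alkalinity to add: (93 − 59) = 34 mg/L as CaCO₃ × 136,000 L = 4624 g as CaCO₃.
(a) Equivalents: 4624 g ÷ 50 g/eq = 92.48 eq.
(a) Each mole of Na₂CO₃ supplies 2 eq, so 92.48 / 2 = 46.24 mol.
(a) Mass: 46.24 mol × 106 g/mol = 4901 g.

(b) Volume: 211,000 US gal × 3.785 L/gal = 798,635 L.
(b) Hardness to add: (219 − 82) = 137 mg/L as CaCO₃ × 798,635 L = 109,400 g as CaCO₃.
(b) Moles of Ca²⁺ (1 mol Ca²⁺ ≡ 1 mol CaCO₃): 109,400 / 100.1 g/mol = 1093 mol.
(b) Mass of CaCl₂: 1093 × 111 = 121,300 g.

(a) 4.90 kg; (b) 121 kg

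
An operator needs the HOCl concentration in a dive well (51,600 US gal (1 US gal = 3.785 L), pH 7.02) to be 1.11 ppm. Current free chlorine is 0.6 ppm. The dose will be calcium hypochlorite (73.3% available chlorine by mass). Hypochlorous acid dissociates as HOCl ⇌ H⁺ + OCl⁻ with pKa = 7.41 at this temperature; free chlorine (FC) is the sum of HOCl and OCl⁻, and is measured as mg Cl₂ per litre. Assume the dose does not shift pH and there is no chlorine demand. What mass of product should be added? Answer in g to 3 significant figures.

256 g

Volume: 51,600 US gal × 3.785 L/gal = 195,306 L.
[OCl⁻]/[HOCl] = 10^(pH − pKa) = 10^(7.02 − 7.41) = 0.4074; fraction as HOCl = 1/(1 + 0.4074) = 0.7105.
Free chlorine required for 1.11 ppm HOCl: 1.11 / 0.7105 = 1.562 ppm.
FC to add: 1.562 − 0.6 = 0.9622 mg/L as Cl₂.
Cl₂ equivalent: 0.9622 mg/L × 195,306 L = 187.9 g.
Product at 73.3% available Cl: 187.9 / 0.733 = 256.4 g.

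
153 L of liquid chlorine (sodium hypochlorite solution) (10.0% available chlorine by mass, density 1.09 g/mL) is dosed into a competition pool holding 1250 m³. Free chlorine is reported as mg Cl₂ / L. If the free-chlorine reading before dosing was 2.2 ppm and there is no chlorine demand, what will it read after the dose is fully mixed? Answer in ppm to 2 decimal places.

Volume: 1250 m³ = 1,250,000 L.
Mass of solution: 153 L × 1000 mL/L × 1.09 g/mL = 166,800 g.
Available chlorine delivered: 166,800 g × 0.1 = 16,680 g as Cl₂.
Concentration rise: 16,680 g / 1,250,000 L = 13.34 mg/L = 13.34 ppm.
Final FC: 2.2 + 13.34 = 15.54 ppm.

15.54 ppm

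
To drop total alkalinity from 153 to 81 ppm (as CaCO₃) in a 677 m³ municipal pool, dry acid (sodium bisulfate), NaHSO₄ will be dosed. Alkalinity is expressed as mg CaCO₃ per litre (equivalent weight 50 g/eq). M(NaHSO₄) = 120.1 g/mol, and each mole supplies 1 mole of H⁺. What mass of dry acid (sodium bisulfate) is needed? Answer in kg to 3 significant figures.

Volume: 677 m³ = 677,000 L.
Alkalinity to neutralize: (153 − 81) = 72 mg/L as CaCO₃ × 677,000 L = 48,740 g as CaCO₃.
Equivalents of H⁺ required: 48,740 ÷ 50 g/eq = 974.9 eq = 974.9 mol NaHSO₄.
Mass of NaHSO₄: 974.9 × 120.1 = 117,100 g.

117 kg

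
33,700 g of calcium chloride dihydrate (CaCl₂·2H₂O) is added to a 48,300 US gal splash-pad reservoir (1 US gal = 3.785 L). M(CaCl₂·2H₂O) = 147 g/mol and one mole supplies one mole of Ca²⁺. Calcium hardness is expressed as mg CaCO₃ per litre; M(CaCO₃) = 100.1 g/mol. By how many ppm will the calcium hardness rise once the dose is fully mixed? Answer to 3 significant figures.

Volume: 48,300 US gal × 3.785 L/gal = 182,816 L.
Moles of Ca²⁺: 33,700 g ÷ 147 g/mol = 229.3 mol.
As CaCO₃: 229.3 mol × 100.1 g/mol = 22,950 g.
Rise: 22,950 g / 182,816 L × 1000 = 125.5 mg/L.

126 ppm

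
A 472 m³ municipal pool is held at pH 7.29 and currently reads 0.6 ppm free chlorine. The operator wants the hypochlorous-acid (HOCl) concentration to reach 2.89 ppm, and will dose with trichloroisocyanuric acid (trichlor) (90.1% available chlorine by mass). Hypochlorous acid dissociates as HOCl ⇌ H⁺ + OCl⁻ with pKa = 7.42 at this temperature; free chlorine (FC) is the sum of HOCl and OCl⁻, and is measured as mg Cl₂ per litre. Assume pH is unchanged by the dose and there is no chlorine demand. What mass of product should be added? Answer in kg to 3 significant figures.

Volume: 472 m³ = 472,000 L.
[OCl⁻]/[HOCl] = 10^(pH − pKa) = 10^(7.29 − 7.42) = 0.7413; fraction as HOCl = 1/(1 + 0.7413) = 0.5743.
Free chlorine required for 2.89 ppm HOCl: 2.89 / 0.5743 = 5.032 ppm.
FC to add: 5.032 − 0.6 = 4.432 mg/L as Cl₂.
Cl₂ equivalent: 4.432 mg/L × 472,000 L = 2092 g.
Product at 90.1% available Cl: 2092 / 0.901 = 2322 g.

2.32 kg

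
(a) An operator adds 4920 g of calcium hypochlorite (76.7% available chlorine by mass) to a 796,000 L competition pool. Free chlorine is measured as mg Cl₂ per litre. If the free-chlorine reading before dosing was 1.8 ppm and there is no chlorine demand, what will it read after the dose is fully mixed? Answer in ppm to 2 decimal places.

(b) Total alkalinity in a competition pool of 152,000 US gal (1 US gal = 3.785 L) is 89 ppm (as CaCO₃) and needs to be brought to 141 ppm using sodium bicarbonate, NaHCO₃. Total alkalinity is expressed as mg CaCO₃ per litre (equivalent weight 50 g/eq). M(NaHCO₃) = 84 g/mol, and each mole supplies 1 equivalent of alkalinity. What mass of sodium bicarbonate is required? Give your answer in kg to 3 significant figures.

(a) 6.54 ppm; (b) 50.3 kg

(a) Available chlorine delivered: 4920 g × 0.767 = 3774 g as Cl₂.
(a) Concentration rise: 3774 g / 796,000 L = 4.741 mg/L = 4.74 ppm.
(a) Final FC: 1.8 + 4.74 = 6.54 ppm.

(b) Volume: 152,000 US gal × 3.785 L/gal = 575,320 L.
(b) Alkalinity to add: (141 − 89) = 52 mg/L as CaCO₃ × 575,320 L = 29,920 g as CaCO₃.
(b) Equivalents: 29,920 g ÷ 50 g/eq = 598.3 eq.
(b) NaHCO₃ supplies 1 eq per mole → 598.3 mol.
(b) Mass: 598.3 mol × 84 g/mol = 50,260 g.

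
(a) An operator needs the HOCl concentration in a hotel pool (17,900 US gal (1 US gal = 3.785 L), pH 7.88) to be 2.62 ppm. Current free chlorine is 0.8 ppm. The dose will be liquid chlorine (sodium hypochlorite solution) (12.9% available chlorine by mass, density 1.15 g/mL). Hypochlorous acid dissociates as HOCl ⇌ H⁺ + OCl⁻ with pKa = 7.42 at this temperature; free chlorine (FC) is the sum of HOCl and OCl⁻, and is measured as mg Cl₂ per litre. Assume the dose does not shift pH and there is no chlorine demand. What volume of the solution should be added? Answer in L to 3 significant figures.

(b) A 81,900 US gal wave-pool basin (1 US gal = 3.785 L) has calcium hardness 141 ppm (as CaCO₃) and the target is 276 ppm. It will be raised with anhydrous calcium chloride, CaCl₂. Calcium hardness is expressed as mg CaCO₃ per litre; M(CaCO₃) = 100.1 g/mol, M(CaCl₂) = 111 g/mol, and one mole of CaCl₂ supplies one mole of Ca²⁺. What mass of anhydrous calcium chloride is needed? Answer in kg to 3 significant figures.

(a) 4.28 L; (b) 46.4 kg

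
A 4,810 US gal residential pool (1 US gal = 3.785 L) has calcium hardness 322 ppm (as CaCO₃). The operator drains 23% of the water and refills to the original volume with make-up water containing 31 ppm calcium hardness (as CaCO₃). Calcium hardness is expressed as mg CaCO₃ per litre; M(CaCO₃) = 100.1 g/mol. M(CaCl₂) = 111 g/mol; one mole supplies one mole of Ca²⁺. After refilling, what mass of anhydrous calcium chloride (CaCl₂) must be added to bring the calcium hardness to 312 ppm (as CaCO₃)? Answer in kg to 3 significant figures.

1.15 kg

Volume: 4,810 US gal × 3.785 L/gal = 18,206 L.
After draining 23% and refilling: 322 × 0.77 + 31 × 0.23 = 255.07 ppm.
Deficit to target: 312 − 255.07 = 56.93 mg/L.
As CaCO₃: 56.93 mg/L × 18,206 L = 1036 g; ÷ 100.1 = 10.35 mol Ca²⁺.
Mass: 10.35 × 111 = 1149 g.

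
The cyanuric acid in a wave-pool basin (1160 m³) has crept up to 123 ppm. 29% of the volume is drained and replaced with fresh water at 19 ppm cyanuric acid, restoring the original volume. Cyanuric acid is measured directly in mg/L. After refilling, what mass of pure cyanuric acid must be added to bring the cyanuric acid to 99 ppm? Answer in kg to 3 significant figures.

7.15 kg

Volume: 1160 m³ = 1,160,000 L.
After draining 29% and refilling: 123 × 0.71 + 19 × 0.29 = 92.84 ppm.
Deficit to target: 99 − 92.84 = 6.16 mg/L.
Mass: 6.16 mg/L × 1,160,000 L = 7146 g cyanuric acid.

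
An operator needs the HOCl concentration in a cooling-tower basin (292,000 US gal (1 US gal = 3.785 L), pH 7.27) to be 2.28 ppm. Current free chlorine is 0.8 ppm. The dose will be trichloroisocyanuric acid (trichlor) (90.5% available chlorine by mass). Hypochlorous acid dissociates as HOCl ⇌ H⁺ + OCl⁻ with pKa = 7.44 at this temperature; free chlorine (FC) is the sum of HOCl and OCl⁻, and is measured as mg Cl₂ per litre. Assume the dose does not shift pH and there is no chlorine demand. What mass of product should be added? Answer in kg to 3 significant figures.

Volume: 292,000 US gal × 3.785 L/gal = 1,105,220 L.
[OCl⁻]/[HOCl] = 10^(pH − pKa) = 10^(7.27 − 7.44) = 0.6761; fraction as HOCl = 1/(1 + 0.6761) = 0.5966.
Free chlorine required for 2.28 ppm HOCl: 2.28 / 0.5966 = 3.821 ppm.
FC to add: 3.821 − 0.8 = 3.021 mg/L as Cl₂.
Cl₂ equivalent: 3.021 mg/L × 1,105,220 L = 3339 g.
Product at 90.5% available Cl: 3339 / 0.905 = 3690 g.

3.69 kg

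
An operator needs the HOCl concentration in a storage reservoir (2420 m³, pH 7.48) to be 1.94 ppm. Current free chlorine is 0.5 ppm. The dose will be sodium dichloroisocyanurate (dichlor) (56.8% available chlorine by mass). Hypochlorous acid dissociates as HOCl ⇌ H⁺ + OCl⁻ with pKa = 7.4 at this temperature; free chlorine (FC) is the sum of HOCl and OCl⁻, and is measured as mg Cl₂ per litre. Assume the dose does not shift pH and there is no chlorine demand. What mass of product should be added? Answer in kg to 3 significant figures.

16.1 kg

Volume: 2420 m³ = 2,420,000 L.
[OCl⁻]/[HOCl] = 10^(pH − pKa) = 10^(7.48 − 7.4) = 1.202; fraction as HOCl = 1/(1 + 1.202) = 0.4541.
Free chlorine required for 1.94 ppm HOCl: 1.94 / 0.4541 = 4.272 ppm.
FC to add: 4.272 − 0.5 = 3.772 mg/L as Cl₂.
Cl₂ equivalent: 3.772 mg/L × 2,420,000 L = 9129 g.
Product at 56.8% available Cl: 9129 / 0.568 = 16,070 g.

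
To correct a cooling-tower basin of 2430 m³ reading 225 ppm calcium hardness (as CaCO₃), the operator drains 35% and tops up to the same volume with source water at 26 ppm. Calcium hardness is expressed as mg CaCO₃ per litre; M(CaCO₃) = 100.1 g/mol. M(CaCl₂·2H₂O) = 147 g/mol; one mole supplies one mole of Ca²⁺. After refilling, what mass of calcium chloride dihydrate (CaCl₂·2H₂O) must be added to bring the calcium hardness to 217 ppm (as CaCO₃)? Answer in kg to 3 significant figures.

220 kg

Volume: 2430 m³ = 2,430,000 L.
After draining 35% and refilling: 225 × 0.65 + 26 × 0.35 = 155.35 ppm.
Deficit to target: 217 − 155.35 = 61.65 mg/L.
As CaCO₃: 61.65 mg/L × 2,430,000 L = 149,800 g; ÷ 100.1 = 1497 mol Ca²⁺.
Mass: 1497 × 147 = 220,000 g.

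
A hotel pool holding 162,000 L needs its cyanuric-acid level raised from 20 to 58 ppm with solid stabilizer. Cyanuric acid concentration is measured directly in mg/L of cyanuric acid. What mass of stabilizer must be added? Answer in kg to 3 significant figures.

6.16 kg

CYA to add: (58 − 20) = 38 mg/L × 162,000 L = 6156 g cyanuric acid.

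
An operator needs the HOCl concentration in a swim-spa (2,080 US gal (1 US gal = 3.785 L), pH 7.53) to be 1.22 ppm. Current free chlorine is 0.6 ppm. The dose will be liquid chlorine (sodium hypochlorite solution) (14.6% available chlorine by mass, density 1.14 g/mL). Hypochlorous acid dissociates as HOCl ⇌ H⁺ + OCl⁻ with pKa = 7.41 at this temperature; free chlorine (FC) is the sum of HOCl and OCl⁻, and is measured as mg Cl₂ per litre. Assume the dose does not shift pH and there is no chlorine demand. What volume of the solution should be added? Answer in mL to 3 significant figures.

Volume: 2,080 US gal × 3.785 L/gal = 7,873 L.
[OCl⁻]/[HOCl] = 10^(pH − pKa) = 10^(7.53 − 7.41) = 1.318; fraction as HOCl = 1/(1 + 1.318) = 0.4314.
Free chlorine required for 1.22 ppm HOCl: 1.22 / 0.4314 = 2.828 ppm.
FC to add: 2.828 − 0.6 = 2.228 mg/L as Cl₂.
Cl₂ equivalent: 2.228 mg/L × 7,873 L = 17.54 g.
Product at 14.6% available Cl: 17.54 / 0.146 = 120.2 g.
Volume: 120.2 g ÷ 1.14 g/mL = 105.4 mL.

105 mL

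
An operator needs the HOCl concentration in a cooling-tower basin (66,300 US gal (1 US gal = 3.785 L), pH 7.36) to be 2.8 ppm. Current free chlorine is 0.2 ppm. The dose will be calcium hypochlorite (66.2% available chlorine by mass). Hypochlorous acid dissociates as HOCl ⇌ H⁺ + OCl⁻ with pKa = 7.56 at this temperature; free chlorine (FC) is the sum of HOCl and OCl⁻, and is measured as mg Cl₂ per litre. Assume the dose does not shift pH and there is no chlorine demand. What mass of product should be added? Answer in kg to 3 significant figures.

Volume: 66,300 US gal × 3.785 L/gal = 250,946 L.
[OCl⁻]/[HOCl] = 10^(pH − pKa) = 10^(7.36 − 7.56) = 0.631; fraction as HOCl = 1/(1 + 0.631) = 0.6131.
Free chlorine required for 2.8 ppm HOCl: 2.8 / 0.6131 = 4.567 ppm.
FC to add: 4.567 − 0.2 = 4.367 mg/L as Cl₂.
Cl₂ equivalent: 4.367 mg/L × 250,946 L = 1096 g.
Product at 66.2% available Cl: 1096 / 0.662 = 1655 g.

1.66 kg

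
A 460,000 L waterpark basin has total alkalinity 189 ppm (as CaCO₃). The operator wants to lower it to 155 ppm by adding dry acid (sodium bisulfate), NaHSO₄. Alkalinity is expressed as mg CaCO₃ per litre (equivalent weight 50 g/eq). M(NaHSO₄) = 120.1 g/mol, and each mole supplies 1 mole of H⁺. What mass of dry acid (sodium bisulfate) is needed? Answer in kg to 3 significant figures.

37.6 kg

Alkalinity to neutralize: (189 − 155) = 34 mg/L as CaCO₃ × 460,000 L = 15,640 g as CaCO₃.
Equivalents of H⁺ required: 15,640 ÷ 50 g/eq = 312.8 eq = 312.8 mol NaHSO₄.
Mass of NaHSO₄: 312.8 × 120.1 = 37,570 g.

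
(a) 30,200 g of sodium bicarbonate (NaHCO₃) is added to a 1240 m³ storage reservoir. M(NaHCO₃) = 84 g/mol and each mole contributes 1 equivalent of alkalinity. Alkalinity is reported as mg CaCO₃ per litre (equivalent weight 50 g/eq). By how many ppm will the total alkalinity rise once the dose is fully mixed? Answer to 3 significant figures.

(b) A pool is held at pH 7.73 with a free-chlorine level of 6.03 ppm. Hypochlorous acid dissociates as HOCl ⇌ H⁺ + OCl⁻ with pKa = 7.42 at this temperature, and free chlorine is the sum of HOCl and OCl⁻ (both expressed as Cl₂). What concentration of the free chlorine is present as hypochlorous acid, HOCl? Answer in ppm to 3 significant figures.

(a) 14.5 ppm; (b) 1.98 ppm

(a) Volume: 1240 m³ = 1,240,000 L.
(a) Moles of NaHCO₃: 30,200 g ÷ 84 g/mol = 359.5 mol → 359.5 eq of alkalinity.
(a) As CaCO₃: 359.5 eq × 50 g/eq = 17,980 g.
(a) Rise: 17,980 g / 1,240,000 L × 1000 = 14.5 mg/L.

(b) [OCl⁻]/[HOCl] = 10^(pH − pKa) = 10^(7.73 − 7.42) = 10^0.31 = 2.042.
(b) Fraction as HOCl = 1 / (1 + 2.042) = 0.3288.
(b) HOCl = 0.3288 × 6.03 ppm = 1.982 ppm.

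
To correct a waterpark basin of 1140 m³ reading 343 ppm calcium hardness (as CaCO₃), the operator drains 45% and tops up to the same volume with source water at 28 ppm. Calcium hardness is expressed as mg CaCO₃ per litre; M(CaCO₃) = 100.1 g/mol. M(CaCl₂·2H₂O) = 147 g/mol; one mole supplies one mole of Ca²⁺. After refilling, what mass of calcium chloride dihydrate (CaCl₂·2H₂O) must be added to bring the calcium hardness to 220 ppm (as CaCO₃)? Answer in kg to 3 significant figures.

31.4 kg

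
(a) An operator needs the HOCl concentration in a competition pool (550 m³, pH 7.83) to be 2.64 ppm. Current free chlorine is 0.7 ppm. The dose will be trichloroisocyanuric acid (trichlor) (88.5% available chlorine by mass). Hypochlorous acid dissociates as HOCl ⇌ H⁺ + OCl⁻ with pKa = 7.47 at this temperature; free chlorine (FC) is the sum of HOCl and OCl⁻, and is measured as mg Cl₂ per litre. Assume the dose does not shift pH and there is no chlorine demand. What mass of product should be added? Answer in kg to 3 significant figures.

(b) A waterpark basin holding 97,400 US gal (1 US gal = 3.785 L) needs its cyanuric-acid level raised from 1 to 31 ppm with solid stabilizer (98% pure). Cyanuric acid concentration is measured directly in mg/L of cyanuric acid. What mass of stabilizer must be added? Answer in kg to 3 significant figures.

(a) Volume: 550 m³ = 550,000 L.
(a) [OCl⁻]/[HOCl] = 10^(pH − pKa) = 10^(7.83 − 7.47) = 2.291; fraction as HOCl = 1/(1 + 2.291) = 0.3039.
(a) Free chlorine required for 2.64 ppm HOCl: 2.64 / 0.3039 = 8.688 ppm.
(a) FC to add: 8.688 − 0.7 = 7.988 mg/L as Cl₂.
(a) Cl₂ equivalent: 7.988 mg/L × 550,000 L = 4393 g.
(a) Product at 88.5% available Cl: 4393 / 0.885 = 4964 g.

(b) Volume: 97,400 US gal × 3.785 L/gal = 368,659 L.
(b) CYA to add: (31 − 1) = 30 mg/L × 368,659 L = 11,060 g cyanuric acid.
(b) At 98% purity: 11,060 / 0.98 = 11,290 g product.

(a) 4.96 kg; (b) 11.3 kg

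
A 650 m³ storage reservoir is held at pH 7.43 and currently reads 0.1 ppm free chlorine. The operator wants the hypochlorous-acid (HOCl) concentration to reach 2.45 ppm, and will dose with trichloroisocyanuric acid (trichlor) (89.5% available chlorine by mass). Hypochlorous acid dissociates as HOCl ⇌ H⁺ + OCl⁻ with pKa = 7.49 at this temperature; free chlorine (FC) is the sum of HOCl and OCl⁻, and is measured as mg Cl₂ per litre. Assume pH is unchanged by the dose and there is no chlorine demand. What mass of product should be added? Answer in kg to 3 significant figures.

3.26 kg

Volume: 650 m³ = 650,000 L.
[OCl⁻]/[HOCl] = 10^(pH − pKa) = 10^(7.43 − 7.49) = 0.871; fraction as HOCl = 1/(1 + 0.871) = 0.5345.
Free chlorine required for 2.45 ppm HOCl: 2.45 / 0.5345 = 4.584 ppm.
FC to add: 4.584 − 0.1 = 4.484 mg/L as Cl₂.
Cl₂ equivalent: 4.484 mg/L × 650,000 L = 2915 g.
Product at 89.5% available Cl: 2915 / 0.895 = 3256 g.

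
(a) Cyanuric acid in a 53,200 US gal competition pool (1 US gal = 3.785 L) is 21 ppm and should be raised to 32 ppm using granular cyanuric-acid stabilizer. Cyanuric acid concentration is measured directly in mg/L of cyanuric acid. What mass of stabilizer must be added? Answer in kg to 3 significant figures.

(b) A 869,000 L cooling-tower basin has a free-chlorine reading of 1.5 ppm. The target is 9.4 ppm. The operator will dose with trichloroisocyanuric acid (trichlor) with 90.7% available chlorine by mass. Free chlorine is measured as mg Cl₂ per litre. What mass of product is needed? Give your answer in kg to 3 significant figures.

(a) Volume: 53,200 US gal × 3.785 L/gal = 201,362 L.
(a) CYA to add: (32 − 21) = 11 mg/L × 201,362 L = 2215 g cyanuric acid.

(b) Chlorine deficit: 9.4 − 1.5 = 7.9 ppm = 7.9 mg/L as Cl₂.
(b) Cl₂ equivalent needed: 7.9 mg/L × 869,000 L = 6,865,000 mg = 6865 g.
(b) Product at 90.7% available chlorine: 6865 / 0.907 = 7569 g.

(a) 2.21 kg; (b) 7.57 kg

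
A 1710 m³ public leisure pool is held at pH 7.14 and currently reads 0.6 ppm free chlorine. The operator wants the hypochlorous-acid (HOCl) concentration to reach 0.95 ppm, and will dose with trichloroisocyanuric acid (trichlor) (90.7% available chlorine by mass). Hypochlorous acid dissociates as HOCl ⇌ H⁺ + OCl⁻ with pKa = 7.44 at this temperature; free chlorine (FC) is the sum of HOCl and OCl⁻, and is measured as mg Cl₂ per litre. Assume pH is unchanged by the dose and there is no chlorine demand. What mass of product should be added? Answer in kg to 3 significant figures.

Volume: 1710 m³ = 1,710,000 L.
[OCl⁻]/[HOCl] = 10^(pH − pKa) = 10^(7.14 − 7.44) = 0.5012; fraction as HOCl = 1/(1 + 0.5012) = 0.6661.
Free chlorine required for 0.95 ppm HOCl: 0.95 / 0.6661 = 1.426 ppm.
FC to add: 1.426 − 0.6 = 0.8261 mg/L as Cl₂.
Cl₂ equivalent: 0.8261 mg/L × 1,710,000 L = 1413 g.
Product at 90.7% available Cl: 1413 / 0.907 = 1558 g.

1.56 kg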